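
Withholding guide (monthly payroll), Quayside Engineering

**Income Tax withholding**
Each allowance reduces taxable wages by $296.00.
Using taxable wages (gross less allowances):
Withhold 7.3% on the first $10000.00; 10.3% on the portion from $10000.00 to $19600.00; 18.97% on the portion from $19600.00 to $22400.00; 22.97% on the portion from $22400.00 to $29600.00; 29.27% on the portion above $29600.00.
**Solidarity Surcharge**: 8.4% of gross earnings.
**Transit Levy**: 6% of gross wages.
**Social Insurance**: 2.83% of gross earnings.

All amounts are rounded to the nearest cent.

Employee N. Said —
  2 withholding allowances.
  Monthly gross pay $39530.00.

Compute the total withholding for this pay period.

Income Tax: taxable = $39530.00 − 2×$296.00 = $38938.00
  $3903.80 + 29.27% × ($38938.00 − $29600.00) = $3903.80 + 29.27% × $9338.00 = $6637.03
Solidarity Surcharge: 8.4% × $39530.00 = $3320.52
Transit Levy: 6% × $39530.00 = $2371.80
Social Insurance: 2.83% × $39530.00 = $1118.70
Total: $6637.03 + $3320.52 + $2371.80 + $1118.70 = $13448.05

$13448.05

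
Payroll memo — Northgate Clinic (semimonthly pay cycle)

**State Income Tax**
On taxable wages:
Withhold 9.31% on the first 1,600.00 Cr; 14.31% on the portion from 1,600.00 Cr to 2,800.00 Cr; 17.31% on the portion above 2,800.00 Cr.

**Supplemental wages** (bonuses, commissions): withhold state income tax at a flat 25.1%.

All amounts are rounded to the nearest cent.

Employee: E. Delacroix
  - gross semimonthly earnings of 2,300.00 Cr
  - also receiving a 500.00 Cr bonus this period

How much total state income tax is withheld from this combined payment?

State Income Tax: taxable = 2,300.00 Cr
  148.96 Cr + 14.31% × (2,300.00 Cr − 1,600.00 Cr) = 148.96 Cr + 14.31% × 700.00 Cr = 249.13 Cr
Supplemental (25.1% flat on bonus): 25.1% × 500.00 Cr = 125.50 Cr
Total state income tax: 249.13 Cr + 125.50 Cr = 374.63 Cr

374.63 Cr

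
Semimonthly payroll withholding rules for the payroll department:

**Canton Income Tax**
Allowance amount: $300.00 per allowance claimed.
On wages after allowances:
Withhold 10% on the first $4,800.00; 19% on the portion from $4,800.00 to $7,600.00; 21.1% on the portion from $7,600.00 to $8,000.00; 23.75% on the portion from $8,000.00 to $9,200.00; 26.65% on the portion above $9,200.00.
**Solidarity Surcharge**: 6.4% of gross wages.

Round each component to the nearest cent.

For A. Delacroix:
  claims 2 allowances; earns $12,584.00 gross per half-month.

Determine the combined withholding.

$2,928.72

Canton Income Tax: taxable = $12,584.00 − 2×$300.00 = $11,984.00
  $1,381.40 + 26.65% × ($11,984.00 − $9,200.00) = $1,381.40 + 26.65% × $2,784.00 = $2,123.34
Solidarity Surcharge: 6.4% × $12,584.00 = $805.38
Total: $2,123.34 + $805.38 = $2,928.72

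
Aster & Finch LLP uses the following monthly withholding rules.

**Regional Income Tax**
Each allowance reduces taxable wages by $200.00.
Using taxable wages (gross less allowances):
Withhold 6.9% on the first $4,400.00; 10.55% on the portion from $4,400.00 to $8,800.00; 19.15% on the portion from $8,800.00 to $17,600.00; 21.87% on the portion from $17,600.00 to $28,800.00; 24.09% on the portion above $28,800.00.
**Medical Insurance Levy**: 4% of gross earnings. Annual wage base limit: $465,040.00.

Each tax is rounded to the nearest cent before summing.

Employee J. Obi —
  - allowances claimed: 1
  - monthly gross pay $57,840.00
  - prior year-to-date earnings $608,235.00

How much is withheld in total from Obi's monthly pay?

$11,850.00

Regional Income Tax: taxable = $57,840.00 − 1×$200.00 = $57,640.00
  $4,902.44 + 24.09% × ($57,640.00 − $28,800.00) = $4,902.44 + 24.09% × $28,840.00 = $11,850.00
Medical Insurance Levy: YTD $608,235.00 ≥ cap $465,040.00 → $0.00
Total: $11,850.00 + $0.00 = $11,850.00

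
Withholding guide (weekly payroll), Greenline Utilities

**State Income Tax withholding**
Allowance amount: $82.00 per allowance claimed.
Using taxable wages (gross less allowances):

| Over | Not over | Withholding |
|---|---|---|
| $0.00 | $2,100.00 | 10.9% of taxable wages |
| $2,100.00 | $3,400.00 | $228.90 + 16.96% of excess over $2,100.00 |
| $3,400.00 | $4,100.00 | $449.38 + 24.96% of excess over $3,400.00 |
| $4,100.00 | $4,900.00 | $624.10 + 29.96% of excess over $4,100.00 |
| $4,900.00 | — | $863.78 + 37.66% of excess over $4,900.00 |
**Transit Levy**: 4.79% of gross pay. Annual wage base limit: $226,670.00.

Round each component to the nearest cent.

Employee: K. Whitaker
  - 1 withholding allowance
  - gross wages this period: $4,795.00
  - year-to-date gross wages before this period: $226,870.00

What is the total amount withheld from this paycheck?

$807.75

State Income Tax: taxable = $4,795.00 − 1×$82.00 = $4,713.00
  $624.10 + 29.96% × ($4,713.00 − $4,100.00) = $624.10 + 29.96% × $613.00 = $807.75
Transit Levy: YTD $226,870.00 ≥ cap $226,670.00 → $0.00
Total: $807.75 + $0.00 = $807.75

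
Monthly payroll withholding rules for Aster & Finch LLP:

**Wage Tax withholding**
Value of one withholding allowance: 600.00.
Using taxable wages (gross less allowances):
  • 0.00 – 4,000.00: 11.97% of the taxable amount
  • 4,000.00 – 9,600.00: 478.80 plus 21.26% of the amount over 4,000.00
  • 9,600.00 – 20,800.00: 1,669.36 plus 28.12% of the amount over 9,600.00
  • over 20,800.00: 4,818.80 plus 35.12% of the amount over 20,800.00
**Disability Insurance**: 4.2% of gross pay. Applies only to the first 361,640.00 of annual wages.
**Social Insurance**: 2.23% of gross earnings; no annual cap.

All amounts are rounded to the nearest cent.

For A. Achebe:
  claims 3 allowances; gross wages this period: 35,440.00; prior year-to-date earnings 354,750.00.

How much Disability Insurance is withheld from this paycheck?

289.38

Disability Insurance: cap 361,640.00 − YTD 354,750.00 = 6,890.00 subject; 4.2% × 6,890.00 = 289.38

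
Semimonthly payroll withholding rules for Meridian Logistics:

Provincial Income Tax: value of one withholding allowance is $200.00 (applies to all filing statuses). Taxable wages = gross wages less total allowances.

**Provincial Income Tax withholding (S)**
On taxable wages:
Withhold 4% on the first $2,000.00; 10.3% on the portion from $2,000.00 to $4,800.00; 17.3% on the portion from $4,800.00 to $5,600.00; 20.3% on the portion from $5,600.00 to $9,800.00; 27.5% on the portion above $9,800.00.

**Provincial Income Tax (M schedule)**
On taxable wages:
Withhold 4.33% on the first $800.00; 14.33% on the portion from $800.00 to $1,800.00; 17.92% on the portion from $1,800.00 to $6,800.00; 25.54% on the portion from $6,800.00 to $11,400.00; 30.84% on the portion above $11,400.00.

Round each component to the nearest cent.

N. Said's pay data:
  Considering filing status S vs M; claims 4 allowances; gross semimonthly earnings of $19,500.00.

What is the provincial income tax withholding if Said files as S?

Provincial Income Tax (S): taxable = $19,500.00 − 4×$200.00 = $18,700.00
  $1,359.40 + 27.5% × ($18,700.00 − $9,800.00) = $1,359.40 + 27.5% × $8,900.00 = $3,806.90

$3,806.90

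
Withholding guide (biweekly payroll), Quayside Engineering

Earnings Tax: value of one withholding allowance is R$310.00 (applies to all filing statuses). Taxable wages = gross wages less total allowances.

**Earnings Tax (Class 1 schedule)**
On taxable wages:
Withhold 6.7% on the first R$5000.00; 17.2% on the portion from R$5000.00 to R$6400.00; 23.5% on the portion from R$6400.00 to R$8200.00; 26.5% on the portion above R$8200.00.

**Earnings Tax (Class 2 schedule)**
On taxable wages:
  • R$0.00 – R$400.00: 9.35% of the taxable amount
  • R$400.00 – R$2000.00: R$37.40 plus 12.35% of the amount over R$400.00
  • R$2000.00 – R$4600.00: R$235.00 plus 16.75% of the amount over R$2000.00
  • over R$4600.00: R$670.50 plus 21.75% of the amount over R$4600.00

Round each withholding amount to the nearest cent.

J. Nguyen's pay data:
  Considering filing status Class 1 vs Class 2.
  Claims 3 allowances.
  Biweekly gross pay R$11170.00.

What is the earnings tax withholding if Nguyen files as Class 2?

Earnings Tax (Class 2): taxable = R$11170.00 − 3×R$310.00 = R$10240.00
  R$670.50 + 21.75% × (R$10240.00 − R$4600.00) = R$670.50 + 21.75% × R$5640.00 = R$1897.20

R$1897.20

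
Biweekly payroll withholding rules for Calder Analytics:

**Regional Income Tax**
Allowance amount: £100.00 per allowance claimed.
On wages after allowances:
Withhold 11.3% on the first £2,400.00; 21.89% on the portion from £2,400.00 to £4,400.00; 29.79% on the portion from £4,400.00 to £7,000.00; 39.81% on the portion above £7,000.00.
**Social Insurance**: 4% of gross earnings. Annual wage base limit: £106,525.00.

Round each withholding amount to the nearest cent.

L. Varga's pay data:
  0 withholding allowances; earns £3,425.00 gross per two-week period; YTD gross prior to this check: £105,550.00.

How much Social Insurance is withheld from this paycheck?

Social Insurance: cap £106,525.00 − YTD £105,550.00 = £975.00 subject; 4% × £975.00 = £39.00

£39.00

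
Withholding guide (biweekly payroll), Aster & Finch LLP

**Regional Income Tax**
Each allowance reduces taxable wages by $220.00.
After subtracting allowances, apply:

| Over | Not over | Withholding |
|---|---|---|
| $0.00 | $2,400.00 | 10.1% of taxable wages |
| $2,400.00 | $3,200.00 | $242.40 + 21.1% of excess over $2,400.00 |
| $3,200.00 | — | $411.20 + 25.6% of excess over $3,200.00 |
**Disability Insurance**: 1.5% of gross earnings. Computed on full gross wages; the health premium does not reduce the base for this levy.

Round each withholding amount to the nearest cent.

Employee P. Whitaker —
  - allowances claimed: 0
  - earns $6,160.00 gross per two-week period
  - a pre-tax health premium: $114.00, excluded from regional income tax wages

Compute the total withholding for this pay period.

Regional Income Tax: taxable = $6,160.00 − $114.00 = $6,046.00
  $411.20 + 25.6% × ($6,046.00 − $3,200.00) = $411.20 + 25.6% × $2,846.00 = $1,139.78
Disability Insurance: 1.5% × $6,160.00 = $92.40
Total: $1,139.78 + $92.40 = $1,232.18

$1,232.18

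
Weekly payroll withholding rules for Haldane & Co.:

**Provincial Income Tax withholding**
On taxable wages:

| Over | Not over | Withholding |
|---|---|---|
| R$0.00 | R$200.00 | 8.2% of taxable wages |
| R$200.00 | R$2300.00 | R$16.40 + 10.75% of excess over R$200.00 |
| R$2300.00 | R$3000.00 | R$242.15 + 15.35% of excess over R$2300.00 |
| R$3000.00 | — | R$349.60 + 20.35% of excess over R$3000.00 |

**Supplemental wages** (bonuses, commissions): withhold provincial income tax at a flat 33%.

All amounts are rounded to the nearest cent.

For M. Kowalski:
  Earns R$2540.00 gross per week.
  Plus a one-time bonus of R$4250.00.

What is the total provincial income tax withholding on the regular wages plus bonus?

R$1681.49

Provincial Income Tax: taxable = R$2540.00
  R$242.15 + 15.35% × (R$2540.00 − R$2300.00) = R$242.15 + 15.35% × R$240.00 = R$278.99
Supplemental (33% flat on bonus): 33% × R$4250.00 = R$1402.50
Total provincial income tax: R$278.99 + R$1402.50 = R$1681.49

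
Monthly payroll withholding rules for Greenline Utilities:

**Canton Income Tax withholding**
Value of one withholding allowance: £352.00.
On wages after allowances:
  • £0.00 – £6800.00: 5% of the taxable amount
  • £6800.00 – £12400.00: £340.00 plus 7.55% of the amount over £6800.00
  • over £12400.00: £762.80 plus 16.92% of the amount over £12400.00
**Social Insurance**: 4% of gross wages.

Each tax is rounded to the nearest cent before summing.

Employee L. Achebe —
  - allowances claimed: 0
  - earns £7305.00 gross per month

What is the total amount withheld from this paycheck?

Canton Income Tax: taxable = £7305.00
  £340.00 + 7.55% × (£7305.00 − £6800.00) = £340.00 + 7.55% × £505.00 = £378.13
Social Insurance: 4% × £7305.00 = £292.20
Total: £378.13 + £292.20 = £670.33

£670.33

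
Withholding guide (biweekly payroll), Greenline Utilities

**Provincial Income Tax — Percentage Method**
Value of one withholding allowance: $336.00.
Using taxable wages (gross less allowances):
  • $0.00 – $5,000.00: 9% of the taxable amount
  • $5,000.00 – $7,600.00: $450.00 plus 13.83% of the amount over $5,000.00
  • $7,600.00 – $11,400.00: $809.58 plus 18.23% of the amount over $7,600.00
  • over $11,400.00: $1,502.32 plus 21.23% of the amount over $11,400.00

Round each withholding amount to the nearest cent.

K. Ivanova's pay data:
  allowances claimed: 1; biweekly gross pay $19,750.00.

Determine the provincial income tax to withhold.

$3,203.69

Provincial Income Tax: taxable = $19,750.00 − 1×$336.00 = $19,414.00
  $1,502.32 + 21.23% × ($19,414.00 − $11,400.00) = $1,502.32 + 21.23% × $8,014.00 = $3,203.69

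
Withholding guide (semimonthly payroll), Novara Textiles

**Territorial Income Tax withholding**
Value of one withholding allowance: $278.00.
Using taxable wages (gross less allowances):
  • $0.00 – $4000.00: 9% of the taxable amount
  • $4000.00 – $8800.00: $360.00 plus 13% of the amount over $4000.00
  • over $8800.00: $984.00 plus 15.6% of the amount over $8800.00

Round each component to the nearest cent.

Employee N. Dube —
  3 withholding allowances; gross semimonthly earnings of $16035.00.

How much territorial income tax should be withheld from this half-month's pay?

$1982.56

Territorial Income Tax: taxable = $16035.00 − 3×$278.00 = $15201.00
  $984.00 + 15.6% × ($15201.00 − $8800.00) = $984.00 + 15.6% × $6401.00 = $1982.56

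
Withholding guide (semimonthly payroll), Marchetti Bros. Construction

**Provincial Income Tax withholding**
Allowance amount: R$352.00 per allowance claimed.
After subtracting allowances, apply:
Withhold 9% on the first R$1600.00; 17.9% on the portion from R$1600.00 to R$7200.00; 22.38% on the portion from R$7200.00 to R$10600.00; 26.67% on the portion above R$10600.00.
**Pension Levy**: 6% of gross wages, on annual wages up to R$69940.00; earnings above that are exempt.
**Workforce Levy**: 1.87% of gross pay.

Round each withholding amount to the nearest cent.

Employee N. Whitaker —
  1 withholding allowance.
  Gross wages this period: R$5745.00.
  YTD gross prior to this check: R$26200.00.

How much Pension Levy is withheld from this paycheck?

R$344.70

Pension Levy: 6% × R$5745.00 = R$344.70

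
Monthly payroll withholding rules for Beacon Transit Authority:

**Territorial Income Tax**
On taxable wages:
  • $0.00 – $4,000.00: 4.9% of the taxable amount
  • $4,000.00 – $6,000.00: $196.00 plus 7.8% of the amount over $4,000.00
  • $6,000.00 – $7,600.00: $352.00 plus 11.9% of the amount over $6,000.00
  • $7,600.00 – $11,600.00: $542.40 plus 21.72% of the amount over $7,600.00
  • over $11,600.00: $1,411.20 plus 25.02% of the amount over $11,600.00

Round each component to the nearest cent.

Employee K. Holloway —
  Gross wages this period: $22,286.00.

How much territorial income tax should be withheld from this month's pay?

Territorial Income Tax: taxable = $22,286.00
  $1,411.20 + 25.02% × ($22,286.00 − $11,600.00) = $1,411.20 + 25.02% × $10,686.00 = $4,084.84

$4,084.84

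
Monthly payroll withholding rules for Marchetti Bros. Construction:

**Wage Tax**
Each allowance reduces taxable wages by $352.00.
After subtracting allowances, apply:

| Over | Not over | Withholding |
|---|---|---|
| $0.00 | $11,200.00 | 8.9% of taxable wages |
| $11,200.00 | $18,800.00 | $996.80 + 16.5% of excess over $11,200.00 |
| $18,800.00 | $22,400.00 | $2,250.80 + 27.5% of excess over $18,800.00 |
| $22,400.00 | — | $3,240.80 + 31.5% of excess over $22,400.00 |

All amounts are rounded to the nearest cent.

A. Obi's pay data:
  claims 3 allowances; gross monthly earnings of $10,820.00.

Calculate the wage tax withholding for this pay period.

$869.00

Wage Tax: taxable = $10,820.00 − 3×$352.00 = $9,764.00
  8.9% × $9,764.00 = $869.00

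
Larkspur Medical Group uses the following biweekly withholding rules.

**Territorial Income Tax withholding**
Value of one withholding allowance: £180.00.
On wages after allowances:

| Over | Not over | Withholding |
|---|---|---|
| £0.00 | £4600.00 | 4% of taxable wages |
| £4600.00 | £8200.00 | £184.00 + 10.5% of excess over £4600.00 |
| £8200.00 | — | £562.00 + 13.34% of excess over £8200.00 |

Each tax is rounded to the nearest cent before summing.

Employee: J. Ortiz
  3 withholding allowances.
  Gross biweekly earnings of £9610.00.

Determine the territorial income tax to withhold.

Territorial Income Tax: taxable = £9610.00 − 3×£180.00 = £9070.00
  £562.00 + 13.34% × (£9070.00 − £8200.00) = £562.00 + 13.34% × £870.00 = £678.06

£678.06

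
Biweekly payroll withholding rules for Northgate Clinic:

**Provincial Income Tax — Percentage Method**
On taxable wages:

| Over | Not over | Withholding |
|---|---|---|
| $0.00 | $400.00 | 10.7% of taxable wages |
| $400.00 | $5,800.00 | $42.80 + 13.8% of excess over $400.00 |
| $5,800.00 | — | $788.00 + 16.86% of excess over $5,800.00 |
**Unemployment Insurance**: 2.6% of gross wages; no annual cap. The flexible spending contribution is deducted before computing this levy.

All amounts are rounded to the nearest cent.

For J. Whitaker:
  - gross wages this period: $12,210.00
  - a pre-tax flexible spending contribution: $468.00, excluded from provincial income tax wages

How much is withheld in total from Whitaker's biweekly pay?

Provincial Income Tax: taxable = $12,210.00 − $468.00 = $11,742.00
  $788.00 + 16.86% × ($11,742.00 − $5,800.00) = $788.00 + 16.86% × $5,942.00 = $1,789.82
Unemployment Insurance: 2.6% × $11,742.00 = $305.29
Total: $1,789.82 + $305.29 = $2,095.11

$2,095.11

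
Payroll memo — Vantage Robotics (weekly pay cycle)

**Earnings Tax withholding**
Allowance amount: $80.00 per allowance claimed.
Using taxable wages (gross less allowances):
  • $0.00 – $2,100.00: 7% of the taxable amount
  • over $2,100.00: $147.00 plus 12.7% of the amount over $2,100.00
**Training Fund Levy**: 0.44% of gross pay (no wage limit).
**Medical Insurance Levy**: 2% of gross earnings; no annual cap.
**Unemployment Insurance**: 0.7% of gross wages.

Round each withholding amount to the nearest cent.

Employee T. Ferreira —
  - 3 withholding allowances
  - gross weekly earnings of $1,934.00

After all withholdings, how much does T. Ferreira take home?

$1,754.69

Earnings Tax: taxable = $1,934.00 − 3×$80.00 = $1,694.00
  7% × $1,694.00 = $118.58
Training Fund Levy: 0.44% × $1,934.00 = $8.51
Medical Insurance Levy: 2% × $1,934.00 = $38.68
Unemployment Insurance: 0.7% × $1,934.00 = $13.54
Total withheld: $118.58 + $8.51 + $38.68 + $13.54 = $179.31
Net pay: $1,934.00 − $179.31 = $1,754.69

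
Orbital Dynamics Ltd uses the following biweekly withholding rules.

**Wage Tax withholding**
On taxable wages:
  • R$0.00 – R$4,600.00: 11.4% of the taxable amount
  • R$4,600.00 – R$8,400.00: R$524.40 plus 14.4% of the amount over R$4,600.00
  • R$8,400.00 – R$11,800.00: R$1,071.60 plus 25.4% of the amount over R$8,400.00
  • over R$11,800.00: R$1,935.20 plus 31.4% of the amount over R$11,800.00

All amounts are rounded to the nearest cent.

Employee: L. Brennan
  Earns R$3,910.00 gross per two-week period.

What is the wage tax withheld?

Wage Tax: taxable = R$3,910.00
  11.4% × R$3,910.00 = R$445.74

R$445.74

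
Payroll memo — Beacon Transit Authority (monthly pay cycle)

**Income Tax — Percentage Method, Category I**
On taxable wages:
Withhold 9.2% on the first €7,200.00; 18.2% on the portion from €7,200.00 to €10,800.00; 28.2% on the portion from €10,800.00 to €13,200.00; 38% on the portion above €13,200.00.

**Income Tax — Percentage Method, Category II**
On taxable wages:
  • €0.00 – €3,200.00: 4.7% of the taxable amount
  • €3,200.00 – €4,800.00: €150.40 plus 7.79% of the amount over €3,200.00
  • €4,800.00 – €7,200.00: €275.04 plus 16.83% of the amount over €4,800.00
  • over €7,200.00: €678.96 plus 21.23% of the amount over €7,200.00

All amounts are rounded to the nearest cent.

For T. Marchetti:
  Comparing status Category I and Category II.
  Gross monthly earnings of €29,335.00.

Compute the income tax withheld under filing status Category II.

Income Tax (Category II): taxable = €29,335.00
  €678.96 + 21.23% × (€29,335.00 − €7,200.00) = €678.96 + 21.23% × €22,135.00 = €5,378.22

€5,378.22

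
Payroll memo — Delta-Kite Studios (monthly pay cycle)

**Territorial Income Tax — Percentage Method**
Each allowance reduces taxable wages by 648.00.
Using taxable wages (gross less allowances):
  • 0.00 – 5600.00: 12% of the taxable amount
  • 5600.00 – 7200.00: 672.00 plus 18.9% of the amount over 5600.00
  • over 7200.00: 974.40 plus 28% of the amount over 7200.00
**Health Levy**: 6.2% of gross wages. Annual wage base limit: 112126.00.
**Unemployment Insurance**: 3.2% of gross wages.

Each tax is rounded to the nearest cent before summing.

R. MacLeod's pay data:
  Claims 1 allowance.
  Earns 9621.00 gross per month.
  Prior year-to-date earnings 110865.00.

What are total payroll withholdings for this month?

1856.89

Territorial Income Tax: taxable = 9621.00 − 1×648.00 = 8973.00
  974.40 + 28% × (8973.00 − 7200.00) = 974.40 + 28% × 1773.00 = 1470.84
Health Levy: cap 112126.00 − YTD 110865.00 = 1261.00 subject; 6.2% × 1261.00 = 78.18
Unemployment Insurance: 3.2% × 9621.00 = 307.87
Total: 1470.84 + 78.18 + 307.87 = 1856.89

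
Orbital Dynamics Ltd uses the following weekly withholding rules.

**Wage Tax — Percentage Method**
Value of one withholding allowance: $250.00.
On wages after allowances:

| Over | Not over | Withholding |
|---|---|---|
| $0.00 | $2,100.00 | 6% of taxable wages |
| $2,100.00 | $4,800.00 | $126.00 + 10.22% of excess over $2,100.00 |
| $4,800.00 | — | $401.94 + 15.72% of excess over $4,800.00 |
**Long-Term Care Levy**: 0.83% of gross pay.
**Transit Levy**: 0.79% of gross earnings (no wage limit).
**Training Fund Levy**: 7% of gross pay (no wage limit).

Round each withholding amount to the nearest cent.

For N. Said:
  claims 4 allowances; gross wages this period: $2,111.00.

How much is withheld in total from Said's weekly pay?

Wage Tax: taxable = $2,111.00 − 4×$250.00 = $1,111.00
  6% × $1,111.00 = $66.66
Long-Term Care Levy: 0.83% × $2,111.00 = $17.52
Transit Levy: 0.79% × $2,111.00 = $16.68
Training Fund Levy: 7% × $2,111.00 = $147.77
Total: $66.66 + $17.52 + $16.68 + $147.77 = $248.63

$248.63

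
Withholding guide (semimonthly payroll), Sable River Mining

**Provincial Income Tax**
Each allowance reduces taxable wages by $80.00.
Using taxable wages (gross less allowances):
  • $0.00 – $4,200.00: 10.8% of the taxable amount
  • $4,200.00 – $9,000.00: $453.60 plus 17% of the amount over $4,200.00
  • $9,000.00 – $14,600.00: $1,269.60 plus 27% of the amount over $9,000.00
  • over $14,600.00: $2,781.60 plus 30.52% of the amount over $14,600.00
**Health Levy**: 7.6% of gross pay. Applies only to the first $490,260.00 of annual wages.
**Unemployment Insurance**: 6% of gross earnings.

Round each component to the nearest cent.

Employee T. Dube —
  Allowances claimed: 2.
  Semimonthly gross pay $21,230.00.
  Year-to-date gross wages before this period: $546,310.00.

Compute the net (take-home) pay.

$15,199.96

Provincial Income Tax: taxable = $21,230.00 − 2×$80.00 = $21,070.00
  $2,781.60 + 30.52% × ($21,070.00 − $14,600.00) = $2,781.60 + 30.52% × $6,470.00 = $4,756.24
Health Levy: YTD $546,310.00 ≥ cap $490,260.00 → $0.00
Unemployment Insurance: 6% × $21,230.00 = $1,273.80
Total withheld: $4,756.24 + $0.00 + $1,273.80 = $6,030.04
Net pay: $21,230.00 − $6,030.04 = $15,199.96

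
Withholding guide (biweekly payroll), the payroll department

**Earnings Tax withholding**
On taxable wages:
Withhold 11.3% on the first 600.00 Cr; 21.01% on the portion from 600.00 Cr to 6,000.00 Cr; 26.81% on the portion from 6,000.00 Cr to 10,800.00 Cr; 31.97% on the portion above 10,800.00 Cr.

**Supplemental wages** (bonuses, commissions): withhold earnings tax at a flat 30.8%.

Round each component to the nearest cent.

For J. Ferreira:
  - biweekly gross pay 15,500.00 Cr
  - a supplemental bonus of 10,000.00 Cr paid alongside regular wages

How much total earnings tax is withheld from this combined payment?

7,071.81 Cr

Earnings Tax: taxable = 15,500.00 Cr
  2,489.22 Cr + 31.97% × (15,500.00 Cr − 10,800.00 Cr) = 2,489.22 Cr + 31.97% × 4,700.00 Cr = 3,991.81 Cr
Supplemental (30.8% flat on bonus): 30.8% × 10,000.00 Cr = 3,080.00 Cr
Total earnings tax: 3,991.81 Cr + 3,080.00 Cr = 7,071.81 Cr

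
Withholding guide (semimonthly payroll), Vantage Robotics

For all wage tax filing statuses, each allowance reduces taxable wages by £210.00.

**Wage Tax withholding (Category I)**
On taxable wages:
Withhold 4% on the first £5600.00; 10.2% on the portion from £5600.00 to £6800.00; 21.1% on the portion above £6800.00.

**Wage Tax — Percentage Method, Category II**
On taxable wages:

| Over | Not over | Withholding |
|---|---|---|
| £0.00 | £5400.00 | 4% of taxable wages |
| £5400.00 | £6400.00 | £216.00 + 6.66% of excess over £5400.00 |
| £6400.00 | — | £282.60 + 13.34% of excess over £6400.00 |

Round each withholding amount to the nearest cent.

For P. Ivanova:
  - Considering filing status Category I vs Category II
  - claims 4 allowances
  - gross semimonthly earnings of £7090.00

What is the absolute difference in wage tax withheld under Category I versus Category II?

£17.69

Wage Tax (Category I): taxable = £7090.00 − 4×£210.00 = £6250.00
  £224.00 + 10.2% × (£6250.00 − £5600.00) = £224.00 + 10.2% × £650.00 = £290.30
Wage Tax (Category II): taxable = £7090.00 − 4×£210.00 = £6250.00
  £216.00 + 6.66% × (£6250.00 − £5400.00) = £216.00 + 6.66% × £850.00 = £272.61
Difference: |£290.30 − £272.61| = £17.69 (higher under Category I)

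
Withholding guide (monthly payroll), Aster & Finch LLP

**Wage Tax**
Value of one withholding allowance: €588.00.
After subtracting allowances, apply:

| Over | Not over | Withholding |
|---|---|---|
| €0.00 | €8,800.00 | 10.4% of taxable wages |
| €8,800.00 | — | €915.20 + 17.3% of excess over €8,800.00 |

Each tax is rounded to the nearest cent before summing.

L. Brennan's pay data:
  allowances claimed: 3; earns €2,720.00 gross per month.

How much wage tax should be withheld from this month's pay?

Wage Tax: taxable = €2,720.00 − 3×€588.00 = €956.00
  10.4% × €956.00 = €99.42

€99.42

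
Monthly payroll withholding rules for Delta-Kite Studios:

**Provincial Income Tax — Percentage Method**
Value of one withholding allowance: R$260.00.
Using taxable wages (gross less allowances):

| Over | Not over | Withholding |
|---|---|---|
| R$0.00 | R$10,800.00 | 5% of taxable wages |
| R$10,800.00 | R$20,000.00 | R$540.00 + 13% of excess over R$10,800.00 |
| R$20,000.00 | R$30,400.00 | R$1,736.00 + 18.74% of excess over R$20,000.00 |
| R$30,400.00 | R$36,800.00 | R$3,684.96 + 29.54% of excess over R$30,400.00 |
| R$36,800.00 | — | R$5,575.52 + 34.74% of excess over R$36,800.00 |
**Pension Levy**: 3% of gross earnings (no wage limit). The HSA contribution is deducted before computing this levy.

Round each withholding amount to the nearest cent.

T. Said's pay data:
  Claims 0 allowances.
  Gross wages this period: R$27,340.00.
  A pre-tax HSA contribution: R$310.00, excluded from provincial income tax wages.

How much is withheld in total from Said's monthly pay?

Provincial Income Tax: taxable = R$27,340.00 − R$310.00 = R$27,030.00
  R$1,736.00 + 18.74% × (R$27,030.00 − R$20,000.00) = R$1,736.00 + 18.74% × R$7,030.00 = R$3,053.42
Pension Levy: 3% × R$27,030.00 = R$810.90
Total: R$3,053.42 + R$810.90 = R$3,864.32

R$3,864.32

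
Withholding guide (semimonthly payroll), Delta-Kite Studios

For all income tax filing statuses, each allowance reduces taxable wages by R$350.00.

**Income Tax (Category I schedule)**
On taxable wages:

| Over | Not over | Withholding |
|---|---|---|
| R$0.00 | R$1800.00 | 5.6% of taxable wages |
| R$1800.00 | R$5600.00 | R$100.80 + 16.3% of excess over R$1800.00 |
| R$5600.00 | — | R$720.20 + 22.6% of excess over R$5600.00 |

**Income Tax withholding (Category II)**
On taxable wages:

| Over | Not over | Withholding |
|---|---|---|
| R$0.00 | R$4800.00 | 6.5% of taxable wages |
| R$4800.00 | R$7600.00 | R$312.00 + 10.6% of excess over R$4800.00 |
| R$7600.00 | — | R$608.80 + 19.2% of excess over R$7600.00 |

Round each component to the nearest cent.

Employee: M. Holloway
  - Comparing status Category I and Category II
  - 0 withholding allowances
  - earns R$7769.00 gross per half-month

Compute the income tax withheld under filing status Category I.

R$1210.39

Income Tax (Category I): taxable = R$7769.00
  R$720.20 + 22.6% × (R$7769.00 − R$5600.00) = R$720.20 + 22.6% × R$2169.00 = R$1210.39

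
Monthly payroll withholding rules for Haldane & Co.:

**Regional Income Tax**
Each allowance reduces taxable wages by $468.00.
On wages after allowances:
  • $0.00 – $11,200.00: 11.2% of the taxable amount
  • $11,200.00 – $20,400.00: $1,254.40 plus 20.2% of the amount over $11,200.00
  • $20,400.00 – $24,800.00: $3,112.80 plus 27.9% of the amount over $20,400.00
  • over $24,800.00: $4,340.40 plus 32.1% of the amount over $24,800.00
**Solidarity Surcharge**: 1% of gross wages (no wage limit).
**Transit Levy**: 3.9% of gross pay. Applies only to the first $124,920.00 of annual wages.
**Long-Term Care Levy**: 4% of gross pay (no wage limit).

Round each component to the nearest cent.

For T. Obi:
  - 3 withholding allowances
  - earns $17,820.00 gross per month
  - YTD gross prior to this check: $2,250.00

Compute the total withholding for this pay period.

$3,894.01

Regional Income Tax: taxable = $17,820.00 − 3×$468.00 = $16,416.00
  $1,254.40 + 20.2% × ($16,416.00 − $11,200.00) = $1,254.40 + 20.2% × $5,216.00 = $2,308.03
Solidarity Surcharge: 1% × $17,820.00 = $178.20
Transit Levy: 3.9% × $17,820.00 = $694.98
Long-Term Care Levy: 4% × $17,820.00 = $712.80
Total: $2,308.03 + $178.20 + $694.98 + $712.80 = $3,894.01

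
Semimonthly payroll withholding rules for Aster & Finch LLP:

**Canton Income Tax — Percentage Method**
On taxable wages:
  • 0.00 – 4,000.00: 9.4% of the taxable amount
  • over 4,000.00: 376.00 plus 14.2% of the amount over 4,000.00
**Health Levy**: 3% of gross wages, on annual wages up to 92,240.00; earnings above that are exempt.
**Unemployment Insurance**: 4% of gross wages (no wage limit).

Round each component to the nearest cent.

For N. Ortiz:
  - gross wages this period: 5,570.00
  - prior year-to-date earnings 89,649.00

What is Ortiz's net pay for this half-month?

Canton Income Tax: taxable = 5,570.00
  376.00 + 14.2% × (5,570.00 − 4,000.00) = 376.00 + 14.2% × 1,570.00 = 598.94
Health Levy: cap 92,240.00 − YTD 89,649.00 = 2,591.00 subject; 3% × 2,591.00 = 77.73
Unemployment Insurance: 4% × 5,570.00 = 222.80
Total withheld: 598.94 + 77.73 + 222.80 = 899.47
Net pay: 5,570.00 − 899.47 = 4,670.53

4,670.53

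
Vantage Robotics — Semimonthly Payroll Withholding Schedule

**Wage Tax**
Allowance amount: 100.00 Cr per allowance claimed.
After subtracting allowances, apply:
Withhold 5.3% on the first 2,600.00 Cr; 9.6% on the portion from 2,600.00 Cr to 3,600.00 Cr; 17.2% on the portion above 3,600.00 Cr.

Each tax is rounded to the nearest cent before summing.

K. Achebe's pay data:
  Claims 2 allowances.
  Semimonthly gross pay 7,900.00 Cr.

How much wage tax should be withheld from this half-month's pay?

Wage Tax: taxable = 7,900.00 Cr − 2×100.00 Cr = 7,700.00 Cr
  233.80 Cr + 17.2% × (7,700.00 Cr − 3,600.00 Cr) = 233.80 Cr + 17.2% × 4,100.00 Cr = 939.00 Cr

939.00 Cr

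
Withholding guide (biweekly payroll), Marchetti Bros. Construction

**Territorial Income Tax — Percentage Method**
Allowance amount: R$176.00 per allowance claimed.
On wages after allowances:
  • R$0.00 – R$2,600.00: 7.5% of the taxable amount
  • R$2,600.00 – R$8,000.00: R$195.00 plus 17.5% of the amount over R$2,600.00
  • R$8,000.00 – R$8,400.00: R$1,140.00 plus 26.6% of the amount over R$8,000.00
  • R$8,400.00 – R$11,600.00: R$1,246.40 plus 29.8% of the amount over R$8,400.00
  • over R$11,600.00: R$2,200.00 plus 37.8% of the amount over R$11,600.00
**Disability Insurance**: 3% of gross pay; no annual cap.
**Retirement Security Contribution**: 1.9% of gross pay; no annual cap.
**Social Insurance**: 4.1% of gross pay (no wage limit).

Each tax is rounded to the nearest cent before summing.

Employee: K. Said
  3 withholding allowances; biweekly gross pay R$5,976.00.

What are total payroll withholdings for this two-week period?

R$1,231.24

Territorial Income Tax: taxable = R$5,976.00 − 3×R$176.00 = R$5,448.00
  R$195.00 + 17.5% × (R$5,448.00 − R$2,600.00) = R$195.00 + 17.5% × R$2,848.00 = R$693.40
Disability Insurance: 3% × R$5,976.00 = R$179.28
Retirement Security Contribution: 1.9% × R$5,976.00 = R$113.54
Social Insurance: 4.1% × R$5,976.00 = R$245.02
Total: R$693.40 + R$179.28 + R$113.54 + R$245.02 = R$1,231.24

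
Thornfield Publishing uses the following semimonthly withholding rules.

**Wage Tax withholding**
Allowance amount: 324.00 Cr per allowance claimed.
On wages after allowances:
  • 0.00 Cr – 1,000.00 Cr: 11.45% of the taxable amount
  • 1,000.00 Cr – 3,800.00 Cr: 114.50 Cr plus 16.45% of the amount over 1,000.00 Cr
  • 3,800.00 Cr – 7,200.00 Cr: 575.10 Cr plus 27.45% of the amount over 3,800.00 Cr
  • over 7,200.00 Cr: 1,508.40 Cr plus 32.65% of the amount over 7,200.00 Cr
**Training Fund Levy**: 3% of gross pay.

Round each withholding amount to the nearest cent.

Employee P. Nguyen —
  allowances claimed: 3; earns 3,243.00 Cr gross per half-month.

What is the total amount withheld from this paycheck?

420.87 Cr

Wage Tax: taxable = 3,243.00 Cr − 3×324.00 Cr = 2,271.00 Cr
  114.50 Cr + 16.45% × (2,271.00 Cr − 1,000.00 Cr) = 114.50 Cr + 16.45% × 1,271.00 Cr = 323.58 Cr
Training Fund Levy: 3% × 3,243.00 Cr = 97.29 Cr
Total: 323.58 Cr + 97.29 Cr = 420.87 Cr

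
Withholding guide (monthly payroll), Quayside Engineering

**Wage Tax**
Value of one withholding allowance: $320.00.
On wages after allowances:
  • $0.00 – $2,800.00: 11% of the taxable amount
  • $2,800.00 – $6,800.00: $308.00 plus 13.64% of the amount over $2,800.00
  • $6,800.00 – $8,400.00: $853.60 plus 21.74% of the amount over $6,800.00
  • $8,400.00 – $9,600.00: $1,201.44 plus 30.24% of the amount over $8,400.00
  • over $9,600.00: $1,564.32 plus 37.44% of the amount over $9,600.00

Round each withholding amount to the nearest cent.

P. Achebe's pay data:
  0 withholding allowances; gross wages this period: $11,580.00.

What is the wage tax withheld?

Wage Tax: taxable = $11,580.00
  $1,564.32 + 37.44% × ($11,580.00 − $9,600.00) = $1,564.32 + 37.44% × $1,980.00 = $2,305.63

$2,305.63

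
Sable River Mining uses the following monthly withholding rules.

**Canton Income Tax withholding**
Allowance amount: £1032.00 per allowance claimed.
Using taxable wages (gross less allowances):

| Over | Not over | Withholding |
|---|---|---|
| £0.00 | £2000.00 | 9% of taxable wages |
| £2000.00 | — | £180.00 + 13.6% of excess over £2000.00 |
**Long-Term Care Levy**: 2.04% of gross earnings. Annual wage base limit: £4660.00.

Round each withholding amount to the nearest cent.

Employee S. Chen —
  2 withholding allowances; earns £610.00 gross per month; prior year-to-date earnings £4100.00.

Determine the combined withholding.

£11.42

Canton Income Tax: taxable = £610.00 − 2×£1032.00 = £-1454.00
  Taxable ≤ 0 → £0.00
Long-Term Care Levy: cap £4660.00 − YTD £4100.00 = £560.00 subject; 2.04% × £560.00 = £11.42
Total: £0.00 + £11.42 = £11.42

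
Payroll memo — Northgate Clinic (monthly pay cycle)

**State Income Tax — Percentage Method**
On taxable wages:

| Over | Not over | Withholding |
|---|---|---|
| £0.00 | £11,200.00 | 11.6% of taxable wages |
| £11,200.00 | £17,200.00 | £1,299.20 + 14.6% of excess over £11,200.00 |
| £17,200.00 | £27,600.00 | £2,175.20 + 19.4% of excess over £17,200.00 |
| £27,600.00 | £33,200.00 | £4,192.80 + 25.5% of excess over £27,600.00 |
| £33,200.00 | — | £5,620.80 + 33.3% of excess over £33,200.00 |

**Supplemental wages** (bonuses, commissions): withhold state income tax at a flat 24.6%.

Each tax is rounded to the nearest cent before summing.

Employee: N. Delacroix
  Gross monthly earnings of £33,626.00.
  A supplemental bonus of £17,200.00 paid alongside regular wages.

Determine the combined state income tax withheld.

£9,993.86

State Income Tax: taxable = £33,626.00
  £5,620.80 + 33.3% × (£33,626.00 − £33,200.00) = £5,620.80 + 33.3% × £426.00 = £5,762.66
Supplemental (24.6% flat on bonus): 24.6% × £17,200.00 = £4,231.20
Total state income tax: £5,762.66 + £4,231.20 = £9,993.86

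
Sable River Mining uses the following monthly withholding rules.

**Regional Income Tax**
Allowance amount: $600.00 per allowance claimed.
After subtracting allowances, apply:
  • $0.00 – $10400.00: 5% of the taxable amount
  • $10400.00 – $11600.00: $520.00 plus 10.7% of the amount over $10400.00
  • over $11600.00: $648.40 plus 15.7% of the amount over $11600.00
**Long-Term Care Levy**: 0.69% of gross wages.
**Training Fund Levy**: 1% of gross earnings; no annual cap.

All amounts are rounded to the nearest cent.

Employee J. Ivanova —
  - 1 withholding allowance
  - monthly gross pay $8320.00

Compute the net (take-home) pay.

$7793.39

Regional Income Tax: taxable = $8320.00 − 1×$600.00 = $7720.00
  5% × $7720.00 = $386.00
Long-Term Care Levy: 0.69% × $8320.00 = $57.41
Training Fund Levy: 1% × $8320.00 = $83.20
Total withheld: $386.00 + $57.41 + $83.20 = $526.61
Net pay: $8320.00 − $526.61 = $7793.39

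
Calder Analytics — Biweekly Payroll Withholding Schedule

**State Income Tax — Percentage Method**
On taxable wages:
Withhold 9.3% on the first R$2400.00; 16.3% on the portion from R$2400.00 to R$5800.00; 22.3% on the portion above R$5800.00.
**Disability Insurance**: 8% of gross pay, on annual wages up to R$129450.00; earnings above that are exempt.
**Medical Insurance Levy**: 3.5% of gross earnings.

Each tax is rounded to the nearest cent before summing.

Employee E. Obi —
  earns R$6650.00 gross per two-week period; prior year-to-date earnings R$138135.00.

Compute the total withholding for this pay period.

State Income Tax: taxable = R$6650.00
  R$777.40 + 22.3% × (R$6650.00 − R$5800.00) = R$777.40 + 22.3% × R$850.00 = R$966.95
Disability Insurance: YTD R$138135.00 ≥ cap R$129450.00 → R$0.00
Medical Insurance Levy: 3.5% × R$6650.00 = R$232.75
Total: R$966.95 + R$0.00 + R$232.75 = R$1199.70

R$1199.70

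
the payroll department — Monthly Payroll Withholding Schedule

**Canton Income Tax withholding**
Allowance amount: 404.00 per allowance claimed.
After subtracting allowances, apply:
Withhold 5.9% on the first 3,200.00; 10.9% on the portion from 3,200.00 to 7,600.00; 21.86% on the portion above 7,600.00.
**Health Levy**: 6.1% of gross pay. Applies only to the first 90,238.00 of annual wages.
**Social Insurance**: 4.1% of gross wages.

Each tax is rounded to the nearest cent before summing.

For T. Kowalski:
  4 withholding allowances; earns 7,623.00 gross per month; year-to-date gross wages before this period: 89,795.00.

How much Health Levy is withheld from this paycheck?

27.02

Health Levy: cap 90,238.00 − YTD 89,795.00 = 443.00 subject; 6.1% × 443.00 = 27.02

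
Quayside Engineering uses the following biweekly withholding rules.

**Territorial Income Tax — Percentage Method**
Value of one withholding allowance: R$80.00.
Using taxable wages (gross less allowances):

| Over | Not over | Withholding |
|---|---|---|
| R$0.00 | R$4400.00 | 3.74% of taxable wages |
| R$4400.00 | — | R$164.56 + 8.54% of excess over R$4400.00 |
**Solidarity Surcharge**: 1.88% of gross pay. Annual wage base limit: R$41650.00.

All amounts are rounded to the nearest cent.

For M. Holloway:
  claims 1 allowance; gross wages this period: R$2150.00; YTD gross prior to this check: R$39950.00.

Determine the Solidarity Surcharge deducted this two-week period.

R$31.96

Solidarity Surcharge: cap R$41650.00 − YTD R$39950.00 = R$1700.00 subject; 1.88% × R$1700.00 = R$31.96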